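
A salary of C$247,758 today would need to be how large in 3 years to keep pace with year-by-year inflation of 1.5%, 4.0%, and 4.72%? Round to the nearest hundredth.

Cumulative price-level factor: 1.015 × 1.040 × 1.0472 = 1.10542432.
The nominal amount required is C$247,758 scaled up by that factor.

C$273,877.72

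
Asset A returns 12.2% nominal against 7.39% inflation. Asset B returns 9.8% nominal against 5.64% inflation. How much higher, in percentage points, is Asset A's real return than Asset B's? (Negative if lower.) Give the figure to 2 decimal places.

Asset A real return: 1.122/1.0739 − 1 = 4.479%.
Asset B real return: 1.098/1.0564 − 1 = 3.938%.
Difference: 4.479 − 3.938 = 0.541 pp.

0.54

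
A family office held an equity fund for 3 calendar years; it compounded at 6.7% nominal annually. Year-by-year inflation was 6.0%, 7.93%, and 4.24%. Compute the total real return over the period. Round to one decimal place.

1.9%

Cumulative inflation factor: 1.060 × 1.0793 × 1.0424 ≈ 1.19257.
Nominal growth factor: 1.21477. Real growth factor = 1.21477 / 1.19257 ≈ 1.01862.
Total real return ≈ 1.8617%.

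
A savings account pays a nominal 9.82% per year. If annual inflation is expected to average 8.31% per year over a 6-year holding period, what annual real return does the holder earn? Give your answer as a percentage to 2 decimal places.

With constant rates the annual real return is the same each year: (1+9.82%)/(1+8.31%) − 1 = 0.01394.

1.39%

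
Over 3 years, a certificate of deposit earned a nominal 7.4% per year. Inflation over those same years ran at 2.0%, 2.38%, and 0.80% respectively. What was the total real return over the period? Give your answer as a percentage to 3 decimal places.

17.689%

Cumulative inflation factor: 1.020 × 1.0238 × 1.0080 ≈ 1.05263.
Nominal growth factor: 1.23883. Real growth factor = 1.23883 / 1.05263 ≈ 1.17689.
Total real return ≈ 17.6893%.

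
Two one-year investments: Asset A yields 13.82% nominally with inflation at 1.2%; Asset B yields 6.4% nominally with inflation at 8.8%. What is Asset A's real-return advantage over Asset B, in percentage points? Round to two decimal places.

14.68

Asset A real return: 1.1382/1.012 − 1 = 12.470%.
Asset B real return: 1.064/1.088 − 1 = -2.206%.
Difference: 12.470 − (-2.206) = 14.676 pp.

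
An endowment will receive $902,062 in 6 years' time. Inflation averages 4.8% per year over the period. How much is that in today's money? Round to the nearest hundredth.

Price-level factor over 6 years: (1 + 4.8%)^6 ≈ 1.3248530073.
Purchasing power today: $902,062 divided by that factor.

$680,877.04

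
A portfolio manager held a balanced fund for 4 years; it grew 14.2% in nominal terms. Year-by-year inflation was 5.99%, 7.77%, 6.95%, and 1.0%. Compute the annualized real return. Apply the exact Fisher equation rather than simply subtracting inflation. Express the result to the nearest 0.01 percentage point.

Cumulative inflation factor: 1.0599 × 1.0777 × 1.0695 × 1.010 ≈ 1.23386.
Nominal growth factor: 1.14200. Real growth factor = 1.14200 / 1.23386 ≈ 0.92555.
Annualized: 0.92555^(1/4) − 1 ≈ -0.01916.

-1.92%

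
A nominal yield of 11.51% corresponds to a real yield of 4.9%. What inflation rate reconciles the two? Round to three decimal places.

From (1+r_nom) = (1+r_real)(1+π), we get 1+π = (1 + 11.51%)/(1 + 4.9%) = 1.1151/1.049 ≈ 1.06301.
So π ≈ 6.3012%.

6.301%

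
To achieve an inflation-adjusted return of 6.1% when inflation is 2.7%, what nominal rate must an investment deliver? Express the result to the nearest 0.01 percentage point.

By the Fisher equation, 1 + r_nom = (1 + 6.1%)(1 + 2.7%) = 1.061 × 1.027 = 1.089647.
So r_nom = 8.9647%.

8.96%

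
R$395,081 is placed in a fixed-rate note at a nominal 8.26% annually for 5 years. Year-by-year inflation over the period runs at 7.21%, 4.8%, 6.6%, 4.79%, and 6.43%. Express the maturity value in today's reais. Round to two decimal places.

Nominal value at maturity: R$395,081 × (1 + 8.26%)^5 ≈ R$587,524.87.
Price-level factor over 5 years: 1.0721 × 1.048 × 1.066 × 1.0479 × 1.0643 ≈ 1.3357884558.
Dividing the nominal maturity value by the price-level factor gives the value in today's money.

R$439,833.77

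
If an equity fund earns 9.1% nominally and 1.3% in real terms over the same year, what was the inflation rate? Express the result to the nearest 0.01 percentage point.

From (1+r_nom) = (1+r_real)(1+π), we get 1+π = (1 + 9.1%)/(1 + 1.3%) = 1.091/1.013 ≈ 1.07700.
So π ≈ 7.6999%.

7.70%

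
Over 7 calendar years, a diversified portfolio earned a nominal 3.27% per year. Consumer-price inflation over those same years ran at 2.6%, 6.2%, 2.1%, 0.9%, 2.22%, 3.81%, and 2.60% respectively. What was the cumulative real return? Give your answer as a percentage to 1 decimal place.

2.5%

Cumulative inflation factor: 1.026 × 1.062 × 1.021 × 1.009 × 1.0222 × 1.0381 × 1.0260 ≈ 1.22211.
Nominal growth factor: 1.25262. Real growth factor = 1.25262 / 1.22211 ≈ 1.02496.
Total real return ≈ 2.4963%.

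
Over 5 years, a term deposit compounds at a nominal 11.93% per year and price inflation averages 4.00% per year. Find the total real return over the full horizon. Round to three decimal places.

The annual real rate is (1+11.93%)/(1+4.00%) − 1 = 7.6250%.
Compounded over 5 years: (1 + 0.076250)^5 − 1 ≈ 0.44400.

44.400%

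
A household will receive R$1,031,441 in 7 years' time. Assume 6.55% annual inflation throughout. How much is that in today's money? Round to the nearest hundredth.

Price-level factor over 7 years: (1 + 6.55%)^7 ≈ 1.5591007424.
Purchasing power today: R$1,031,441 divided by that factor.

R$661,561.48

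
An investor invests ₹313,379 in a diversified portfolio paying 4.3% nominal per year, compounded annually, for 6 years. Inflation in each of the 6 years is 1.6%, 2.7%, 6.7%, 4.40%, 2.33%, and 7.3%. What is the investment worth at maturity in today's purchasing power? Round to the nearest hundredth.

Nominal value at maturity: ₹313,379 × (1 + 4.3%)^6 ≈ ₹403,437.01.
Price-level factor over 6 years: 1.016 × 1.027 × 1.067 × 1.0440 × 1.0233 × 1.073 ≈ 1.2762382766.
Dividing the nominal maturity value by the price-level factor gives the value in today's money.

₹316,114.18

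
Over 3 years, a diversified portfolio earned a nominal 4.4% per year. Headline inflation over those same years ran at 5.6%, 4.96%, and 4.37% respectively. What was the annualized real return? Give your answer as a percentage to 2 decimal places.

Cumulative inflation factor: 1.056 × 1.0496 × 1.0437 ≈ 1.15681.
Nominal growth factor: 1.13789. Real growth factor = 1.13789 / 1.15681 ≈ 0.98364.
Annualized: 0.98364^(1/3) − 1 ≈ -0.00548.

-0.55%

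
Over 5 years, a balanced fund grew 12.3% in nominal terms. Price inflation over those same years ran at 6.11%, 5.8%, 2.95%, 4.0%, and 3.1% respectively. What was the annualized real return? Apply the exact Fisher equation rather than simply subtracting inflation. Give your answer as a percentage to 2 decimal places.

Cumulative inflation factor: 1.0611 × 1.058 × 1.0295 × 1.040 × 1.031 ≈ 1.23925.
Nominal growth factor: 1.12300. Real growth factor = 1.12300 / 1.23925 ≈ 0.90619.
Annualized: 0.90619^(1/5) − 1 ≈ -0.01951.

-1.95%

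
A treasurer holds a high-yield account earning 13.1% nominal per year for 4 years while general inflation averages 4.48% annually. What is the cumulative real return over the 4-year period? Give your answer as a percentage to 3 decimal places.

37.315%

The annual real rate is (1+13.1%)/(1+4.48%) − 1 = 8.2504%.
Compounded over 4 years: (1 + 0.082504)^4 − 1 ≈ 0.37315.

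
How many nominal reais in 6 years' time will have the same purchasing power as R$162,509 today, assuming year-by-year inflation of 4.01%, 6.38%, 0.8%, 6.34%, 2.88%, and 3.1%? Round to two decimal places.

R$204,436.91

Cumulative price-level factor: 1.0401 × 1.0638 × 1.008 × 1.0634 × 1.0288 × 1.031 ≈ 1.2580036214.
The nominal amount required is R$162,509 scaled up by that factor.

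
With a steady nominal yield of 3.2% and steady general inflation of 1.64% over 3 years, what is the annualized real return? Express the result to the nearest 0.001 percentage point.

With constant rates the annual real return is the same each year: (1+3.2%)/(1+1.64%) − 1 = 0.01535.

1.535%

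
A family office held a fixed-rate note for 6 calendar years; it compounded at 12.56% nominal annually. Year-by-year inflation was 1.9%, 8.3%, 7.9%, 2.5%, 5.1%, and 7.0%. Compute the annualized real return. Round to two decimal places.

6.77%

Cumulative inflation factor: 1.019 × 1.083 × 1.079 × 1.025 × 1.051 × 1.070 ≈ 1.37257.
Nominal growth factor: 2.03378. Real growth factor = 2.03378 / 1.37257 ≈ 1.48173.
Annualized: 1.48173^(1/6) − 1 ≈ 0.06773.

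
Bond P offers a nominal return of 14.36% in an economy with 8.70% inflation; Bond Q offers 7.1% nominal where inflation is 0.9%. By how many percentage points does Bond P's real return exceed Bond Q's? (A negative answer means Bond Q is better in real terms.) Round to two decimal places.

-0.94

Bond P real return: 1.1436/1.0870 − 1 = 5.207%.
Bond Q real return: 1.071/1.009 − 1 = 6.145%.
Difference: 5.207 − 6.145 = -0.938 pp.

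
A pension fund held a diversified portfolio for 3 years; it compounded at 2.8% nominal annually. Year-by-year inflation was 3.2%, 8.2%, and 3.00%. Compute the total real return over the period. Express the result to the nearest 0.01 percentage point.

-5.54%

Cumulative inflation factor: 1.032 × 1.082 × 1.0300 ≈ 1.15012.
Nominal growth factor: 1.08637. Real growth factor = 1.08637 / 1.15012 ≈ 0.94457.
Total real return ≈ -5.5428%.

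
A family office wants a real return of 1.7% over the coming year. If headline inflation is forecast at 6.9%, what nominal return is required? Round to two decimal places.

8.72%

By the Fisher equation, 1 + r_nom = (1 + 1.7%)(1 + 6.9%) = 1.017 × 1.069 = 1.087173.
So r_nom = 8.7173%.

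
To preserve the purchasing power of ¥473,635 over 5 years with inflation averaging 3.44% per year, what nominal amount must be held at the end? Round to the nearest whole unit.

Cumulative price-level factor: (1+3.44%)^5 ≈ 1.1842477257.
Multiplying ¥473,635 by the price-level factor gives the future nominal sum.

¥560,901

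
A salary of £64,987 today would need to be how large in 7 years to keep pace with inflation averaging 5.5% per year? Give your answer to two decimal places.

Cumulative price-level factor: (1+5.5%)^7 ≈ 1.4546791611.
Multiplying £64,987 by the price-level factor gives the future nominal sum.

£94,535.23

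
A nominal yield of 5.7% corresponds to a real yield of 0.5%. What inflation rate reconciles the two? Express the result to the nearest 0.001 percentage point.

From (1+r_nom) = (1+r_real)(1+π), we get 1+π = (1 + 5.7%)/(1 + 0.5%) = 1.057/1.005 ≈ 1.05174.
So π ≈ 5.1741%.

5.174%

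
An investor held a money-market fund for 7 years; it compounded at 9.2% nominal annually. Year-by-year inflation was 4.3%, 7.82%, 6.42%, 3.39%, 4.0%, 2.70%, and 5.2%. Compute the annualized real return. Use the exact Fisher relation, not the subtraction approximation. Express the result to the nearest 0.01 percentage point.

4.18%

Cumulative inflation factor: 1.043 × 1.0782 × 1.0642 × 1.0339 × 1.040 × 1.0270 × 1.052 ≈ 1.39029.
Nominal growth factor: 1.85165. Real growth factor = 1.85165 / 1.39029 ≈ 1.33184.
Annualized: 1.33184^(1/7) − 1 ≈ 0.04179.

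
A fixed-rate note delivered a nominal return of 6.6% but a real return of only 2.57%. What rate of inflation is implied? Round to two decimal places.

From (1+r_nom) = (1+r_real)(1+π), we get 1+π = (1 + 6.6%)/(1 + 2.57%) = 1.066/1.0257 ≈ 1.03929.
So π ≈ 3.9290%.

3.93%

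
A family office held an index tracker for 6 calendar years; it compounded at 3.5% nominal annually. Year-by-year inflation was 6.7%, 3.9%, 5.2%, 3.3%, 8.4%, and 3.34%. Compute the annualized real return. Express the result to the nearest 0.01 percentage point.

Cumulative inflation factor: 1.067 × 1.039 × 1.052 × 1.033 × 1.084 × 1.0334 ≈ 1.34956.
Nominal growth factor: 1.22926. Real growth factor = 1.22926 / 1.34956 ≈ 0.91085.
Annualized: 0.91085^(1/6) − 1 ≈ -0.01544.

-1.54%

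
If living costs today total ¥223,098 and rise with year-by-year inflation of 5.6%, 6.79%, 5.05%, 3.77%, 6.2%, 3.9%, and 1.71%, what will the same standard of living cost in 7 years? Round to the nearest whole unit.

Cumulative price-level factor: 1.056 × 1.0679 × 1.0505 × 1.0377 × 1.062 × 1.039 × 1.0171 ≈ 1.3796410146.
The nominal amount required is ¥223,098 scaled up by that factor.

¥307,795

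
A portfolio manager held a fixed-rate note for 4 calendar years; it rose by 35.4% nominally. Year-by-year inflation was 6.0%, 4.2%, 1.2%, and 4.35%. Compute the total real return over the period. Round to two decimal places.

Cumulative inflation factor: 1.060 × 1.042 × 1.012 × 1.0435 ≈ 1.16640.
Nominal growth factor: 1.35400. Real growth factor = 1.35400 / 1.16640 ≈ 1.16084.
Total real return ≈ 16.0839%.

16.08%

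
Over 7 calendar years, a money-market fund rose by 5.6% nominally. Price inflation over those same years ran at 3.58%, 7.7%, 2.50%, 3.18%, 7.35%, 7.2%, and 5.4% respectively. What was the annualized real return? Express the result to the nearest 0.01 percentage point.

Cumulative inflation factor: 1.0358 × 1.077 × 1.0250 × 1.0318 × 1.0735 × 1.072 × 1.054 ≈ 1.43103.
Nominal growth factor: 1.05600. Real growth factor = 1.05600 / 1.43103 ≈ 0.73793.
Annualized: 0.73793^(1/7) − 1 ≈ -0.04249.

-4.25%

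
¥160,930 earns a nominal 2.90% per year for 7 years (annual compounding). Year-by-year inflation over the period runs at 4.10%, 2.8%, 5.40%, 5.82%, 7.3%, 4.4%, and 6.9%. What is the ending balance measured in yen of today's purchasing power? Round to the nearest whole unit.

¥137,535

Nominal value at maturity: ¥160,930 × (1 + 2.90%)^7 ≈ ¥196,582.
Price-level factor over 7 years: 1.0410 × 1.028 × 1.0540 × 1.0582 × 1.073 × 1.044 × 1.069 ≈ 1.4293221965.
Dividing the nominal maturity value by the price-level factor gives the value in today's money.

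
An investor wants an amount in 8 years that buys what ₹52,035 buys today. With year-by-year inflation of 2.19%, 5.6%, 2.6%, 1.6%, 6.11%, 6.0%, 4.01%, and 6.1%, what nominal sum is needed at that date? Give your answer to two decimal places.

Cumulative price-level factor: 1.0219 × 1.056 × 1.026 × 1.016 × 1.0611 × 1.060 × 1.0401 × 1.061 ≈ 1.3962591950.
The nominal amount required is ₹52,035 scaled up by that factor.

₹72,654.35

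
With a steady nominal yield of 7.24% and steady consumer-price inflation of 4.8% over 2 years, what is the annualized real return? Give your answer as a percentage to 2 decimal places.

2.33%

With constant rates the annual real return is the same each year: (1+7.24%)/(1+4.8%) − 1 = 0.02328.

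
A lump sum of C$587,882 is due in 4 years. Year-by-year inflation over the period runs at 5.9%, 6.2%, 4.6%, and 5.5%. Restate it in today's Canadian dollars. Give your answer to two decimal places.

Price-level factor over 4 years: 1.059 × 1.062 × 1.046 × 1.055 ≈ 1.2410938427.
Purchasing power today: C$587,882 divided by that factor.

C$473,680.54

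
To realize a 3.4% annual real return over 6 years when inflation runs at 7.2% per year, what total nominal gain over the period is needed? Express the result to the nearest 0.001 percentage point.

85.478%

Required annual nominal rate: (1+3.4%)(1+7.2%) − 1 = 10.8448%.
Cumulative over 6 years: (1 + 0.108448)^6 − 1 ≈ 0.85478.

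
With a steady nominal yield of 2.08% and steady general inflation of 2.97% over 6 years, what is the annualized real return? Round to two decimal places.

With constant rates the annual real return is the same each year: (1+2.08%)/(1+2.97%) − 1 = -0.00864.

-0.86%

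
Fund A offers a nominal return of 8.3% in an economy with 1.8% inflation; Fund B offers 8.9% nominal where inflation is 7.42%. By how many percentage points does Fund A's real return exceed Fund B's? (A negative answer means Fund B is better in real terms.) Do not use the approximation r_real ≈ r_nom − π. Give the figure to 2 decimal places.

Fund A real return: 1.083/1.018 − 1 = 6.385%.
Fund B real return: 1.089/1.0742 − 1 = 1.378%.
Difference: 6.385 − 1.378 = 5.007 pp.

5.01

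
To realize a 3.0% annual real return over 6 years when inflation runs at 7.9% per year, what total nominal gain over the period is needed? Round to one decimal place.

88.4%

Required annual nominal rate: (1+3.0%)(1+7.9%) − 1 = 11.137%.
Cumulative over 6 years: (1 + 0.11137)^6 − 1 ≈ 0.88431.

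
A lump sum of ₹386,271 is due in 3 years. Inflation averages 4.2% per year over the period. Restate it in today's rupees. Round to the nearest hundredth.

Price-level factor over 3 years: (1 + 4.2%)^3 = 1.131366088.
Purchasing power today: ₹386,271 divided by that factor.

₹341,419.99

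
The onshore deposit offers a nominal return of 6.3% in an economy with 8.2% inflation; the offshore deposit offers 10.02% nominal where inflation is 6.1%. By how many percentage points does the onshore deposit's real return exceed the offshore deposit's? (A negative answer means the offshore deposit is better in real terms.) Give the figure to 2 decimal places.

-5.45

The onshore deposit real return: 1.063/1.082 − 1 = -1.756%.
The offshore deposit real return: 1.1002/1.061 − 1 = 3.695%.
Difference: -1.756 − 3.695 = -5.451 pp.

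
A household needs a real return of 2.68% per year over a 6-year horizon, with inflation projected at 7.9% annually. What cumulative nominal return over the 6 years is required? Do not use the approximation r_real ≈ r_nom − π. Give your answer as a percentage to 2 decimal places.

84.95%

Required annual nominal rate: (1+2.68%)(1+7.9%) − 1 = 10.79172%.
Cumulative over 6 years: (1 + 0.1079172)^6 − 1 ≈ 0.84946.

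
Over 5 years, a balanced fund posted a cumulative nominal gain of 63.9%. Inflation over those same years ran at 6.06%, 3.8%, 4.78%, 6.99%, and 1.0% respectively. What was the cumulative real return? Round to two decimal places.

Cumulative inflation factor: 1.0606 × 1.038 × 1.0478 × 1.0699 × 1.010 ≈ 1.24650.
Nominal growth factor: 1.63900. Real growth factor = 1.63900 / 1.24650 ≈ 1.31488.
Total real return ≈ 31.4883%.

31.49%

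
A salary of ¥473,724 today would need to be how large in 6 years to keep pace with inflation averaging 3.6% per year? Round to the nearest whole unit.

¥585,712

Cumulative price-level factor: (1+3.6%)^6 ≈ 1.2363986792.
The nominal amount required is ¥473,724 scaled up by that factor.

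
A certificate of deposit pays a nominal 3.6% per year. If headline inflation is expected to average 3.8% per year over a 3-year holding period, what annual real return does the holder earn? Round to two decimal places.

With constant rates the annual real return is the same each year: (1+3.6%)/(1+3.8%) − 1 = -0.00193.

-0.19%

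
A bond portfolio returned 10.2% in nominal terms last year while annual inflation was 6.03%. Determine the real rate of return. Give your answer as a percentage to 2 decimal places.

Real return via the Fisher equation: (1 + 10.2%)/(1 + 6.03%) − 1 = 1.102/1.0603 − 1 ≈ 0.03933.

3.93%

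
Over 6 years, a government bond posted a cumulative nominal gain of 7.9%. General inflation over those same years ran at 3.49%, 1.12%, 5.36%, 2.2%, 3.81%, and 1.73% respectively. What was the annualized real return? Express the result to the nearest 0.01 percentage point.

Cumulative inflation factor: 1.0349 × 1.0112 × 1.0536 × 1.022 × 1.0381 × 1.0173 ≈ 1.19001.
Nominal growth factor: 1.07900. Real growth factor = 1.07900 / 1.19001 ≈ 0.90672.
Annualized: 0.90672^(1/6) − 1 ≈ -0.01619.

-1.62%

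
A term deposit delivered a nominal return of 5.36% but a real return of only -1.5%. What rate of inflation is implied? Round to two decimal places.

6.96%

From (1+r_nom) = (1+r_real)(1+π), we get 1+π = (1 + 5.36%)/(1 − 1.5%) = 1.0536/0.985 ≈ 1.06964.
So π ≈ 6.9645%.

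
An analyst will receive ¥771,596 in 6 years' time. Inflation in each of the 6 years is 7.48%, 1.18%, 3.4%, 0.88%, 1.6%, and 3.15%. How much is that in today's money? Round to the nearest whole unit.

Price-level factor over 6 years: 1.0748 × 1.0118 × 1.034 × 1.0088 × 1.016 × 1.0315 ≈ 1.1888057183.
Purchasing power today: ¥771,596 divided by that factor.

¥649,051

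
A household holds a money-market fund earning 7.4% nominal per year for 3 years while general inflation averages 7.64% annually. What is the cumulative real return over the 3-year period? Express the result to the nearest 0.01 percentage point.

-0.67%

The annual real rate is (1+7.4%)/(1+7.64%) − 1 = -0.2230%.
Compounded over 3 years: (1 + -0.002230)^3 − 1 ≈ -0.00667.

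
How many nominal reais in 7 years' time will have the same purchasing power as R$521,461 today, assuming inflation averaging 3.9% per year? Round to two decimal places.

R$681,601.70

Cumulative price-level factor: (1+3.9%)^7 ≈ 1.3071000549.
Multiplying R$521,461 by the price-level factor gives the future nominal sum.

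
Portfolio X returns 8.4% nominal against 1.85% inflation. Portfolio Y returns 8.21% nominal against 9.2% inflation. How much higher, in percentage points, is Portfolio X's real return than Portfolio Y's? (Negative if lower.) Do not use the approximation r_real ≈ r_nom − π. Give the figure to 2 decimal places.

Portfolio X real return: 1.084/1.0185 − 1 = 6.431%.
Portfolio Y real return: 1.0821/1.092 − 1 = -0.907%.
Difference: 6.431 − (-0.907) = 7.338 pp.

7.34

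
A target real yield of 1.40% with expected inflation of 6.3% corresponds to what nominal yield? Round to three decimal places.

7.788%

By the Fisher equation, 1 + r_nom = (1 + 1.40%)(1 + 6.3%) = 1.0140 × 1.063 = 1.077882.
So r_nom = 7.7882%.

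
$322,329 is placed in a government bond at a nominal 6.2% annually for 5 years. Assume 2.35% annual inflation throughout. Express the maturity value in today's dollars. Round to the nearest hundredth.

Nominal value at maturity: $322,329 × (1 + 6.2%)^5 ≈ $435,433.63.
Price-level factor over 5 years: (1 + 2.35%)^5 ≈ 1.1231538108.
The maturity value deflated by that factor is the answer in today's purchasing power.

$387,688.33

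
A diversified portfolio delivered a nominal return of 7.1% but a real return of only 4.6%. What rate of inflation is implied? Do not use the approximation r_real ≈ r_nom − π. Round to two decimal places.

From (1+r_nom) = (1+r_real)(1+π), we get 1+π = (1 + 7.1%)/(1 + 4.6%) = 1.071/1.046 ≈ 1.02390.
So π ≈ 2.3901%.

2.39%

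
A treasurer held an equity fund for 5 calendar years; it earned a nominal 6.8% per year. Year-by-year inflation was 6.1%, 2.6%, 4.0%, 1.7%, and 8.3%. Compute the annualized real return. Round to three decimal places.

2.189%

Cumulative inflation factor: 1.061 × 1.026 × 1.040 × 1.017 × 1.083 ≈ 1.24694.
Nominal growth factor: 1.38949. Real growth factor = 1.38949 / 1.24694 ≈ 1.11432.
Annualized: 1.11432^(1/5) − 1 ≈ 0.02189.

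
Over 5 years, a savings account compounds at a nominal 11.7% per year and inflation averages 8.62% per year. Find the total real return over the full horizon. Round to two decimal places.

The annual real rate is (1+11.7%)/(1+8.62%) − 1 = 2.8356%.
Compounded over 5 years: (1 + 0.028356)^5 − 1 ≈ 0.15005.

15.01%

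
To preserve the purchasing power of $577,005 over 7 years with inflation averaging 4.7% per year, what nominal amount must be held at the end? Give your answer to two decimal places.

$795,804.42

Cumulative price-level factor: (1+4.7%)^7 ≈ 1.3791984860.
Multiplying $577,005 by the price-level factor gives the future nominal sum.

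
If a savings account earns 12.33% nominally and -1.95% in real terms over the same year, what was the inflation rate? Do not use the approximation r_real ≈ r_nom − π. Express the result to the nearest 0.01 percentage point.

14.56%

From (1+r_nom) = (1+r_real)(1+π), we get 1+π = (1 + 12.33%)/(1 − 1.95%) = 1.1233/0.9805 ≈ 1.14564.
So π ≈ 14.5640%.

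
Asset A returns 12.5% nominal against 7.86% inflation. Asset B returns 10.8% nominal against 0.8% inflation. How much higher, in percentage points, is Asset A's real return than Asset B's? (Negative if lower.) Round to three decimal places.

Asset A real return: 1.125/1.0786 − 1 = 4.3019%.
Asset B real return: 1.108/1.008 − 1 = 9.9206%.
Difference: 4.3019 − 9.9206 = -5.6187 pp.

-5.619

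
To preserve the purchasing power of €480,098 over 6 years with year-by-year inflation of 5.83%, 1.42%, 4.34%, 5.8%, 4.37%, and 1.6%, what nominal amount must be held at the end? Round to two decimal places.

Cumulative price-level factor: 1.0583 × 1.0142 × 1.0434 × 1.058 × 1.0437 × 1.016 ≈ 1.2564299892.
The nominal amount required is €480,098 scaled up by that factor.

€603,209.52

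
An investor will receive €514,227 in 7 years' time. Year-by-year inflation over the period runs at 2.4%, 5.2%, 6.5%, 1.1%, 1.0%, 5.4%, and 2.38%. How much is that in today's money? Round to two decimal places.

€406,781.61

Price-level factor over 7 years: 1.024 × 1.052 × 1.065 × 1.011 × 1.010 × 1.054 × 1.0238 ≈ 1.2641353316.
Purchasing power today: €514,227 divided by that factor.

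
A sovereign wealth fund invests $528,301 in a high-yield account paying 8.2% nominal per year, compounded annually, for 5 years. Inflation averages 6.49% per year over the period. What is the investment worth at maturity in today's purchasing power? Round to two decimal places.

Nominal value at maturity: $528,301 × (1 + 8.2%)^5 ≈ $783,461.64.
Price-level factor over 5 years: (1 + 6.49%)^5 ≈ 1.3694435510.
Dividing the nominal maturity value by the price-level factor gives the value in today's money.

$572,102.18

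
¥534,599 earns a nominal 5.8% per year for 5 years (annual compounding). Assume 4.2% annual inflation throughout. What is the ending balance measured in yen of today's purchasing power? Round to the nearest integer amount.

¥576,923

Nominal value at maturity: ¥534,599 × (1 + 5.8%)^5 ≈ ¥708,690.
Price-level factor over 5 years: (1 + 4.2%)^5 ≈ 1.2283965692.
Dividing the nominal maturity value by the price-level factor gives the value in today's money.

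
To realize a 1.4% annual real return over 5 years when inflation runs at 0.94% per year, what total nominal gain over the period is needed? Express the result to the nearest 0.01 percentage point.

12.33%

Required annual nominal rate: (1+1.4%)(1+0.94%) − 1 = 2.35316%.
Cumulative over 5 years: (1 + 0.0235316)^5 − 1 ≈ 0.12333.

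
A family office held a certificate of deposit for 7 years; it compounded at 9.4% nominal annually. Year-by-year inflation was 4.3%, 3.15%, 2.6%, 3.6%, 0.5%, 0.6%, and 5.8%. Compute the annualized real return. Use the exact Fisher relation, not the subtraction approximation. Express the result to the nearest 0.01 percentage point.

6.30%

Cumulative inflation factor: 1.043 × 1.0315 × 1.026 × 1.036 × 1.005 × 1.006 × 1.058 ≈ 1.22324.
Nominal growth factor: 1.87552. Real growth factor = 1.87552 / 1.22324 ≈ 1.53324.
Annualized: 1.53324^(1/7) − 1 ≈ 0.06296.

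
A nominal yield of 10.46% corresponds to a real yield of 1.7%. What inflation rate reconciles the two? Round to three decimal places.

8.614%

From (1+r_nom) = (1+r_real)(1+π), we get 1+π = (1 + 10.46%)/(1 + 1.7%) = 1.1046/1.017 ≈ 1.08614.
So π ≈ 8.6136%.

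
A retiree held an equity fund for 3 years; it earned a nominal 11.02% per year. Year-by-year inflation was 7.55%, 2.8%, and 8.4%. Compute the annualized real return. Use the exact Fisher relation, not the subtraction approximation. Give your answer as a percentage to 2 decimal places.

4.52%

Cumulative inflation factor: 1.0755 × 1.028 × 1.084 ≈ 1.19849.
Nominal growth factor: 1.36837. Real growth factor = 1.36837 / 1.19849 ≈ 1.14175.
Annualized: 1.14175^(1/3) − 1 ≈ 0.04518.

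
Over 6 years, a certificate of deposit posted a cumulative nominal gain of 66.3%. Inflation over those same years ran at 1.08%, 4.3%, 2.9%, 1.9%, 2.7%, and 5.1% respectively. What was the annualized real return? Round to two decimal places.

Cumulative inflation factor: 1.0108 × 1.043 × 1.029 × 1.019 × 1.027 × 1.051 ≈ 1.19320.
Nominal growth factor: 1.66300. Real growth factor = 1.66300 / 1.19320 ≈ 1.39373.
Annualized: 1.39373^(1/6) − 1 ≈ 0.05689.

5.69%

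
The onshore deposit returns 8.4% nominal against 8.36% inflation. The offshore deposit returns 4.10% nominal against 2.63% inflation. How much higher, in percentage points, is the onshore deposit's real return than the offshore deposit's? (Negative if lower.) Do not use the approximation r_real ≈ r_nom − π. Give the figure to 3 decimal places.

-1.395

The onshore deposit real return: 1.084/1.0836 − 1 = 0.0369%.
The offshore deposit real return: 1.0410/1.0263 − 1 = 1.4323%.
Difference: 0.0369 − 1.4323 = -1.3954 pp.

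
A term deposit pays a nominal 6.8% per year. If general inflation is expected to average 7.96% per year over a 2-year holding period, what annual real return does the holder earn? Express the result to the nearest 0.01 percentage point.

With constant rates the annual real return is the same each year: (1+6.8%)/(1+7.96%) − 1 = -0.01074.

-1.07%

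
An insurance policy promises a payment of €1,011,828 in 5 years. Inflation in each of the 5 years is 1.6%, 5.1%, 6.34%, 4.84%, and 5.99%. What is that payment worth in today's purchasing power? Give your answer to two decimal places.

€801,902.76

Price-level factor over 5 years: 1.016 × 1.051 × 1.0634 × 1.0484 × 1.0599 ≈ 1.2617839080.
Purchasing power today: €1,011,828 divided by that factor.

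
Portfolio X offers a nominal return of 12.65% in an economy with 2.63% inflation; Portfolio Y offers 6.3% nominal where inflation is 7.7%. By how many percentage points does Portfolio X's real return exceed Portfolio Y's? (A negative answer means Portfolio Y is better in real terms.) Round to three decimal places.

Portfolio X real return: 1.1265/1.0263 − 1 = 9.7632%.
Portfolio Y real return: 1.063/1.077 − 1 = -1.2999%.
Difference: 9.7632 − (-1.2999) = 11.0631 pp.

11.063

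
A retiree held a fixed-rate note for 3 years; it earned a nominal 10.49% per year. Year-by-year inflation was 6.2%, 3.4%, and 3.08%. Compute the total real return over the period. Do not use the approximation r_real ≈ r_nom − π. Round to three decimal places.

Cumulative inflation factor: 1.062 × 1.034 × 1.0308 ≈ 1.13193.
Nominal growth factor: 1.34887. Real growth factor = 1.34887 / 1.13193 ≈ 1.19165.
Total real return ≈ 19.1652%.

19.165%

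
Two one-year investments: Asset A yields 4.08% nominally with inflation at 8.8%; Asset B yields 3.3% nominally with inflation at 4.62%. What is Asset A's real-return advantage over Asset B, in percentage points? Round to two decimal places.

Asset A real return: 1.0408/1.088 − 1 = -4.338%.
Asset B real return: 1.033/1.0462 − 1 = -1.262%.
Difference: -4.338 − (-1.262) = -3.076 pp.

-3.08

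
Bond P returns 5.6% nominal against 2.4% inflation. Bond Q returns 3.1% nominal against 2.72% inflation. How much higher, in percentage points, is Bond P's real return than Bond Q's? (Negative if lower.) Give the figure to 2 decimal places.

Bond P real return: 1.056/1.024 − 1 = 3.125%.
Bond Q real return: 1.031/1.0272 − 1 = 0.370%.
Difference: 3.125 − 0.370 = 2.755 pp.

2.76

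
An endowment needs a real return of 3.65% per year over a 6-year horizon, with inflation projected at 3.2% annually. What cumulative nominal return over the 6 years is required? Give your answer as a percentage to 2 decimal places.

49.79%

Required annual nominal rate: (1+3.65%)(1+3.2%) − 1 = 6.9668%.
Cumulative over 6 years: (1 + 0.069668)^6 − 1 ≈ 0.49794.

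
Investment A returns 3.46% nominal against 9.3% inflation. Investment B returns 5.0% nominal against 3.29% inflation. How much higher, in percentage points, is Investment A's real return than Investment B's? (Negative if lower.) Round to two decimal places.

Investment A real return: 1.0346/1.093 − 1 = -5.343%.
Investment B real return: 1.050/1.0329 − 1 = 1.656%.
Difference: -5.343 − 1.656 = -6.999 pp.

-7.00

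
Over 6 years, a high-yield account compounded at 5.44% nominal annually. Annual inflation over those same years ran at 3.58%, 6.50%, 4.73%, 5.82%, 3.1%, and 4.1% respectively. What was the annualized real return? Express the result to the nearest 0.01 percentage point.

Cumulative inflation factor: 1.0358 × 1.0650 × 1.0473 × 1.0582 × 1.031 × 1.041 ≈ 1.31212.
Nominal growth factor: 1.37414. Real growth factor = 1.37414 / 1.31212 ≈ 1.04727.
Annualized: 1.04727^(1/6) − 1 ≈ 0.00773.

0.77%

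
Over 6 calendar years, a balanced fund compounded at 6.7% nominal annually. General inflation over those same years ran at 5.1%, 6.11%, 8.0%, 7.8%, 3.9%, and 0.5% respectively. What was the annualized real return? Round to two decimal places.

1.42%

Cumulative inflation factor: 1.051 × 1.0611 × 1.080 × 1.078 × 1.039 × 1.005 ≈ 1.35576.
Nominal growth factor: 1.47566. Real growth factor = 1.47566 / 1.35576 ≈ 1.08844.
Annualized: 1.08844^(1/6) − 1 ≈ 0.01422.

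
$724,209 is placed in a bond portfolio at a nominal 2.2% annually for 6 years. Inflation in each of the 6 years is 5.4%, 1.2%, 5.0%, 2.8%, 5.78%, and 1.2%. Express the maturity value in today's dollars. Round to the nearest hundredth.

$669,547.94

Nominal value at maturity: $724,209 × (1 + 2.2%)^6 ≈ $825,219.14.
Price-level factor over 6 years: 1.054 × 1.012 × 1.050 × 1.028 × 1.0578 × 1.012 ≈ 1.2325019421.
The maturity value deflated by that factor is the answer in today's purchasing power.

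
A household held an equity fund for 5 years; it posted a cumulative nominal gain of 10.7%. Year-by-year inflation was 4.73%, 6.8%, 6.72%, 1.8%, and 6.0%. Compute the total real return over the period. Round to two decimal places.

Cumulative inflation factor: 1.0473 × 1.068 × 1.0672 × 1.018 × 1.060 ≈ 1.28808.
Nominal growth factor: 1.10700. Real growth factor = 1.10700 / 1.28808 ≈ 0.85942.
Total real return ≈ -14.0579%.

-14.06%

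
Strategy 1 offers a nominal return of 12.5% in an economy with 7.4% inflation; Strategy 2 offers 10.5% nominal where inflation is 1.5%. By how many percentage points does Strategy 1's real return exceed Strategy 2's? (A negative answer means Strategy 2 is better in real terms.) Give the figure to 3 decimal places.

Strategy 1 real return: 1.125/1.074 − 1 = 4.7486%.
Strategy 2 real return: 1.105/1.015 − 1 = 8.8670%.
Difference: 4.7486 − 8.8670 = -4.1184 pp.

-4.118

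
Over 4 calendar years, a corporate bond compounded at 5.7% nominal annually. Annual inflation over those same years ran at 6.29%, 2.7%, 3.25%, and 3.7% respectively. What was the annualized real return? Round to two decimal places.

Cumulative inflation factor: 1.0629 × 1.027 × 1.0325 × 1.037 ≈ 1.16878.
Nominal growth factor: 1.24825. Real growth factor = 1.24825 / 1.16878 ≈ 1.06799.
Annualized: 1.06799^(1/4) − 1 ≈ 0.01658.

1.66%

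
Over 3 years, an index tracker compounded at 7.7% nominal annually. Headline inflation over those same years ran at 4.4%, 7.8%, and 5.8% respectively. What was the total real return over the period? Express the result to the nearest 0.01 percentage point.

Cumulative inflation factor: 1.044 × 1.078 × 1.058 ≈ 1.19071.
Nominal growth factor: 1.24924. Real growth factor = 1.24924 / 1.19071 ≈ 1.04916.
Total real return ≈ 4.9161%.

4.92%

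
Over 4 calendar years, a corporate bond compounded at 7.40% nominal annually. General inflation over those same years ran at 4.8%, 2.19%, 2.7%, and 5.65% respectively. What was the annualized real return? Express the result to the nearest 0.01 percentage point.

3.44%

Cumulative inflation factor: 1.048 × 1.0219 × 1.027 × 1.0565 ≈ 1.16201.
Nominal growth factor: 1.33051. Real growth factor = 1.33051 / 1.16201 ≈ 1.14501.
Annualized: 1.14501^(1/4) − 1 ≈ 0.03443.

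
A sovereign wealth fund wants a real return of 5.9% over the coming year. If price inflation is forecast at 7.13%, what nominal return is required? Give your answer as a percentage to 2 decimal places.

13.45%

By the Fisher equation, 1 + r_nom = (1 + 5.9%)(1 + 7.13%) = 1.059 × 1.0713 = 1.1345067.
So r_nom = 13.45067%.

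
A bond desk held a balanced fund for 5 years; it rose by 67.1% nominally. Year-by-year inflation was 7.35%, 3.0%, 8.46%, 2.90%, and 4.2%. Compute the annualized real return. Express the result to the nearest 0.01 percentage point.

Cumulative inflation factor: 1.0735 × 1.030 × 1.0846 × 1.0290 × 1.042 ≈ 1.28585.
Nominal growth factor: 1.67100. Real growth factor = 1.67100 / 1.28585 ≈ 1.29952.
Annualized: 1.29952^(1/5) − 1 ≈ 0.05380.

5.38%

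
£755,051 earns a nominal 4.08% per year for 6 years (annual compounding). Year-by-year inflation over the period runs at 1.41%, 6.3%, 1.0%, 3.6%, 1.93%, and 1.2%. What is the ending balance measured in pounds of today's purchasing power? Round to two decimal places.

Nominal value at maturity: £755,051 × (1 + 4.08%)^6 ≈ £959,798.33.
Price-level factor over 6 years: 1.0141 × 1.063 × 1.010 × 1.036 × 1.0193 × 1.012 ≈ 1.1635303421.
Dividing the nominal maturity value by the price-level factor gives the value in today's money.

£824,901.85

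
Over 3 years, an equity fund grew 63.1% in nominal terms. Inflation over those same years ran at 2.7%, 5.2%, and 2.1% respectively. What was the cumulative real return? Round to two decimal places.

Cumulative inflation factor: 1.027 × 1.052 × 1.021 ≈ 1.10309.
Nominal growth factor: 1.63100. Real growth factor = 1.63100 / 1.10309 ≈ 1.47857.
Total real return ≈ 47.8570%.

47.86%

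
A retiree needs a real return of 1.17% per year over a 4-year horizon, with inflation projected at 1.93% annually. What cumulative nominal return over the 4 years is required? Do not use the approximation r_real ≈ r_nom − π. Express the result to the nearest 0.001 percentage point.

Required annual nominal rate: (1+1.17%)(1+1.93%) − 1 = 3.122581%.
Cumulative over 4 years: (1 + 0.03122581)^4 − 1 ≈ 0.13088.

13.088%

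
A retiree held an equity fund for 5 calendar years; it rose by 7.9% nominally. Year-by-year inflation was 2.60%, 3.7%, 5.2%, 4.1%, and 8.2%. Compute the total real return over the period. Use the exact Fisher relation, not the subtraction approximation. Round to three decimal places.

-14.414%

Cumulative inflation factor: 1.0260 × 1.037 × 1.052 × 1.041 × 1.082 ≈ 1.26072.
Nominal growth factor: 1.07900. Real growth factor = 1.07900 / 1.26072 ≈ 0.85586.
Total real return ≈ -14.4142%.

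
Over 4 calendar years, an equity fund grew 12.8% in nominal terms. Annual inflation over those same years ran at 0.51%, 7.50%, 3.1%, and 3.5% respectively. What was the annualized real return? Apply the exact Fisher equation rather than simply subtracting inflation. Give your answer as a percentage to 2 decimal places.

Cumulative inflation factor: 1.0051 × 1.0750 × 1.031 × 1.035 ≈ 1.15297.
Nominal growth factor: 1.12800. Real growth factor = 1.12800 / 1.15297 ≈ 0.97835.
Annualized: 0.97835^(1/4) − 1 ≈ -0.00546.

-0.55%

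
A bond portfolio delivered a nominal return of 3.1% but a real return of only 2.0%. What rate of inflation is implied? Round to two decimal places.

From (1+r_nom) = (1+r_real)(1+π), we get 1+π = (1 + 3.1%)/(1 + 2.0%) = 1.031/1.020 ≈ 1.01078.
So π ≈ 1.0784%.

1.08%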